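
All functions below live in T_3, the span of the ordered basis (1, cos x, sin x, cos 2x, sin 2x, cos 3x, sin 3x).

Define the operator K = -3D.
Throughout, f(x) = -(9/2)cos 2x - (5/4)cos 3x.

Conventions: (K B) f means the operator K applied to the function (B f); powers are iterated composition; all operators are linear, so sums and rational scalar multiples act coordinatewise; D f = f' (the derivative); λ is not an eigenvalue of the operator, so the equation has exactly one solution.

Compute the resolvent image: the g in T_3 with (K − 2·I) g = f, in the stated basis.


write g with unknown coordinates in the stated basis and equate coefficients in (K − 2·I) g = f
solving from the highest basis element down gives g = (9/40)cos 2x + (27/40)sin 2x + (1/34)cos 3x + (9/68)sin 3x
check: K g = -(81/20)cos 2x + (27/20)sin 2x - (81/68)cos 3x + (9/34)sin 3x
so K g − 2·g = -(9/2)cos 2x - (5/4)cos 3x = f ✓

g(x) = (9/40)cos 2x + (27/40)sin 2x + (1/34)cos 3x + (9/68)sin 3x


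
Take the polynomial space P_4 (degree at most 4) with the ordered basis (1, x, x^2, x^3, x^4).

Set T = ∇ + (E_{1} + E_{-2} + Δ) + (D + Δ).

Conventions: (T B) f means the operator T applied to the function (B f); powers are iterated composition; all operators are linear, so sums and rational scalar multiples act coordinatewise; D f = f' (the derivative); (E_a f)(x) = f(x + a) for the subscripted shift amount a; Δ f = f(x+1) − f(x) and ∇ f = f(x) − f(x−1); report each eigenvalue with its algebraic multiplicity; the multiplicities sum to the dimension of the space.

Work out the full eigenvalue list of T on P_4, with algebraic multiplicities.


image of 1: 2
image of x: 2x + 3
image of x^2: 2x^2 + 6x + 6
image of x^3: 2x^3 + 9x^2 + 18x - 4
image of x^4: 2x^4 + 12x^3 + 36x^2 - 16x + 18
the matrix is upper triangular; its diagonal is (2, 2, 2, 2, 2)
for a triangular matrix the eigenvalues are the diagonal entries, with algebraic multiplicity their repetition count

λ = 2 (multiplicity 5)


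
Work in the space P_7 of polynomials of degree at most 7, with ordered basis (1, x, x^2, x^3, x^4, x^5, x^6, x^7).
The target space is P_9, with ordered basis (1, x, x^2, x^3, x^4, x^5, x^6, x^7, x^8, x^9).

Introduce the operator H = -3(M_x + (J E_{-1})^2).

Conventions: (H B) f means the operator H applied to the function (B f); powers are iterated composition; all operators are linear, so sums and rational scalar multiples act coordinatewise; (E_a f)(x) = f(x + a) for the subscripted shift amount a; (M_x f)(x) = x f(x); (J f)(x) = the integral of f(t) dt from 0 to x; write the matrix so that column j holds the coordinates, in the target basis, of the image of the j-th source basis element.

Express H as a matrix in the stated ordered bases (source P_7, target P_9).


image of 1: -(3/2)x^2
image of x: -(1/2)x^3 - (9/2)x
image of x^2: -(1/4)x^4 - x^3 - 6x^2 + 7x
image of x^3: -(3/20)x^5 - (3/2)x^4 - 6x^3 + 12x^2 - (45/4)x
image of x^4: -(1/10)x^6 - (9/5)x^5 - 6x^4 + 16x^3 - 24x^2 + (93/5)x
image of x^5: -(1/14)x^7 - 2x^6 - 6x^5 + 20x^4 - 40x^3 + 48x^2 - (63/2)x
image of x^6: -(3/56)x^8 - (15/7)x^7 - 6x^6 + 24x^5 - 60x^4 + 96x^3 - 96x^2 + (381/7)x
image of x^7: -(1/24)x^9 - (9/4)x^8 - 6x^7 + 28x^6 - 84x^5 + 168x^4 - 224x^3 + 192x^2 - (765/8)x
each image's coordinates form column j of the matrix

the matrix is [[0, 0, 0, 0, 0, 0, 0, 0]; [0, -9/2, 7, -45/4, 93/5, -63/2, 381/7, -765/8]; [-3/2, 0, -6, 12, -24, 48, -96, 192]; [0, -1/2, -1, -6, 16, -40, 96, -224]; [0, 0, -1/4, -3/2, -6, 20, -60, 168]; [0, 0, 0, -3/20, -9/5, -6, 24, -84]; [0, 0, 0, 0, -1/10, -2, -6, 28]; [0, 0, 0, 0, 0, -1/14, -15/7, -6]; [0, 0, 0, 0, 0, 0, -3/56, -9/4]; [0, 0, 0, 0, 0, 0, 0, -1/24]] (rows listed top to bottom)


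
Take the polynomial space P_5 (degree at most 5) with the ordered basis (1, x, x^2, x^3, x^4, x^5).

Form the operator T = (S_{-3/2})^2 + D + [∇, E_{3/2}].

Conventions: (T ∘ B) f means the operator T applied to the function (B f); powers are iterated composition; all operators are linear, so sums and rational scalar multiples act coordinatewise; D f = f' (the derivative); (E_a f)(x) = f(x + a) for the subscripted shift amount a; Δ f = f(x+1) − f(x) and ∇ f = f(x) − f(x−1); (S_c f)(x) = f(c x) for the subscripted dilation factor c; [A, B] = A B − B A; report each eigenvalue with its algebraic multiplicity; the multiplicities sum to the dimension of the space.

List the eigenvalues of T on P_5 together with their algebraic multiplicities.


λ = 1 (multiplicity 1), λ = 9/4 (multiplicity 1), λ = 81/16 (multiplicity 1), λ = 729/64 (multiplicity 1), λ = 6561/256 (multiplicity 1), λ = 59049/1024 (multiplicity 1)

image of 1: 1
image of x: (9/4)x + 1
image of x^2: (81/16)x^2 + 2x
image of x^3: (729/64)x^3 + 3x^2
image of x^4: (6561/256)x^4 + 4x^3
image of x^5: (59049/1024)x^5 + 5x^4
the matrix is upper triangular; its diagonal is (1, 9/4, 81/16, 729/64, 6561/256, 59049/1024)
for a triangular matrix the eigenvalues are the diagonal entries, with algebraic multiplicity their repetition count


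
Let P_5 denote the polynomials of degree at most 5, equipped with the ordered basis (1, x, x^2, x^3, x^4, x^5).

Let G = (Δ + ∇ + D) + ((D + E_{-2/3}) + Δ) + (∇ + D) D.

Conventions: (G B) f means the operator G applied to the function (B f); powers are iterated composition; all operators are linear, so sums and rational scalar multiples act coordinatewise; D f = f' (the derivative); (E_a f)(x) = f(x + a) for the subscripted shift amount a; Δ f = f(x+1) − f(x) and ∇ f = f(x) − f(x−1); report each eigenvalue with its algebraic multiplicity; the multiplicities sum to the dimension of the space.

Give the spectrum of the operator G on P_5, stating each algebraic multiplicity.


image of 1: 1
image of x: x + 13/3
image of x^2: x^2 + (26/3)x + 49/9
image of x^3: x^3 + 13x^2 + (49/3)x - 8/27
image of x^4: x^4 + (52/3)x^3 + (98/3)x^2 - (32/27)x + 421/81
image of x^5: x^5 + (65/3)x^4 + (490/9)x^3 - (80/27)x^2 + (2105/81)x - 518/243
the matrix is upper triangular; its diagonal is (1, 1, 1, 1, 1, 1)
for a triangular matrix the eigenvalues are the diagonal entries, with algebraic multiplicity their repetition count

λ = 1 (multiplicity 6)


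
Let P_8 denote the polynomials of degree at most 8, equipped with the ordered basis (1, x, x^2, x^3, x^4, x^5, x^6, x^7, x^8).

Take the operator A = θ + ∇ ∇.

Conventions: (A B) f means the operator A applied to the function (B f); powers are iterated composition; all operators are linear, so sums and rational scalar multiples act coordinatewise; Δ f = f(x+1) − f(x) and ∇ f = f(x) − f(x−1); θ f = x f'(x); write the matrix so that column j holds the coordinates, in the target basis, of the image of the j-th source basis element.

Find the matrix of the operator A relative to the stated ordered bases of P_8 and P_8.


the matrix is [[0, 0, 2, -6, 14, -30, 62, -126, 254]; [0, 1, 0, 6, -24, 70, -180, 434, -1008]; [0, 0, 2, 0, 12, -60, 210, -630, 1736]; [0, 0, 0, 3, 0, 20, -120, 490, -1680]; [0, 0, 0, 0, 4, 0, 30, -210, 980]; [0, 0, 0, 0, 0, 5, 0, 42, -336]; [0, 0, 0, 0, 0, 0, 6, 0, 56]; [0, 0, 0, 0, 0, 0, 0, 7, 0]; [0, 0, 0, 0, 0, 0, 0, 0, 8]] (rows listed top to bottom)

image of 1: 0
image of x: x
image of x^2: 2x^2 + 2
image of x^3: 3x^3 + 6x - 6
image of x^4: 4x^4 + 12x^2 - 24x + 14
image of x^5: 5x^5 + 20x^3 - 60x^2 + 70x - 30
image of x^6: 6x^6 + 30x^4 - 120x^3 + 210x^2 - 180x + 62
image of x^7: 7x^7 + 42x^5 - 210x^4 + 490x^3 - 630x^2 + 434x - 126
image of x^8: 8x^8 + 56x^6 - 336x^5 + 980x^4 - 1680x^3 + 1736x^2 - 1008x + 254
each image's coordinates form column j of the matrix


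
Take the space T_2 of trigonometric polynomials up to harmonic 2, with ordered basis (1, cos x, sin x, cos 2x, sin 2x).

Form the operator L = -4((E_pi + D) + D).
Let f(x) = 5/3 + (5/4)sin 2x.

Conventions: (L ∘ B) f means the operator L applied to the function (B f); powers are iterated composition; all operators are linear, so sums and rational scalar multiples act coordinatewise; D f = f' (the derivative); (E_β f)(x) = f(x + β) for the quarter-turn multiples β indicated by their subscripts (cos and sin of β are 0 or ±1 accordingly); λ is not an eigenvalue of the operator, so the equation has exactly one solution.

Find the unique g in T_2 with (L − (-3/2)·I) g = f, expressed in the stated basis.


write g with unknown coordinates in the stated basis and equate coefficients in (L − (-3/2)·I) g = f
solving from the highest basis element down gives g = -2/3 + (80/1049)cos 2x - (25/2098)sin 2x
check: L g = 8/3 - (120/1049)cos 2x + (1330/1049)sin 2x
so L g − (-3/2)·g = 5/3 + (5/4)sin 2x = f ✓

the result is g(x) = -2/3 + (80/1049)cos 2x - (25/2098)sin 2x


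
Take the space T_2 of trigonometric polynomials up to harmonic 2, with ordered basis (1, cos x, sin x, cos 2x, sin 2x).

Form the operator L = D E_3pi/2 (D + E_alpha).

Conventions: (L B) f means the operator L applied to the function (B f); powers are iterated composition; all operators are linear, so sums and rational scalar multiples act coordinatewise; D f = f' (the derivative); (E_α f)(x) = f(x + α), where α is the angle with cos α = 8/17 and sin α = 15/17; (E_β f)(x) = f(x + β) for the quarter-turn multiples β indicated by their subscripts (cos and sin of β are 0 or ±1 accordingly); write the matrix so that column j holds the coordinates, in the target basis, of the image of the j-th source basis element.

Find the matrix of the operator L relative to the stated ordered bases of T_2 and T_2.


image of 1: 0
image of cos x: (8/17)cos x - (32/17)sin x
image of sin x: (32/17)cos x + (8/17)sin x
image of cos 2x: (1636/289)cos 2x - (322/289)sin 2x
image of sin 2x: (322/289)cos 2x + (1636/289)sin 2x
each image's coordinates form column j of the matrix

the matrix is [[0, 0, 0, 0, 0]; [0, 8/17, 32/17, 0, 0]; [0, -32/17, 8/17, 0, 0]; [0, 0, 0, 1636/289, 322/289]; [0, 0, 0, -322/289, 1636/289]] (rows listed top to bottom)


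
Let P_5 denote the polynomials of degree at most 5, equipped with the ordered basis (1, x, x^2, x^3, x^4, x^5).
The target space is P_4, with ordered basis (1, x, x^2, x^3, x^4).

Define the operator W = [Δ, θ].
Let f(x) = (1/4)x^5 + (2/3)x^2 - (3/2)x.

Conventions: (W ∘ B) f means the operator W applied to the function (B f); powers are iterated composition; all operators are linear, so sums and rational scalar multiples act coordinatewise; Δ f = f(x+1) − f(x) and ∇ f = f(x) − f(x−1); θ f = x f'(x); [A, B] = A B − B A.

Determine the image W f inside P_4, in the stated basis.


the image equals g(x) = (5/4)x^4 + 5x^3 + (15/2)x^2 + (19/3)x + 13/12

θ f = (5/4)x^5 + (4/3)x^2 - (3/2)x
Δ θ f = (25/4)x^4 + (25/2)x^3 + (25/2)x^2 + (107/12)x + 13/12
Δ f = (5/4)x^4 + (5/2)x^3 + (5/2)x^2 + (31/12)x - 7/12
θ Δ f = 5x^4 + (15/2)x^3 + 5x^2 + (31/12)x
[Δ, θ] f = (5/4)x^4 + 5x^3 + (15/2)x^2 + (19/3)x + 13/12


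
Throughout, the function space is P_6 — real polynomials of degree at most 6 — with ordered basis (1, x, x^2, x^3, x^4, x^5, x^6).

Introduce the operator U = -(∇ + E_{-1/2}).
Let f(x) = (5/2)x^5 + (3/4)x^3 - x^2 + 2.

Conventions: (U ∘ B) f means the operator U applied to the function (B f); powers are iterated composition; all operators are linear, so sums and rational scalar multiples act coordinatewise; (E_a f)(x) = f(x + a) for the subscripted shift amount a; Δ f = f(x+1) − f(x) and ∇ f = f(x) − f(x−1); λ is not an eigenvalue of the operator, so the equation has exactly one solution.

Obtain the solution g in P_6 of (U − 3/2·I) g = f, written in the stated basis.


write g with unknown coordinates in the stated basis and equate coefficients in (U − 3/2·I) g = f
solving from the highest basis element down gives g = -x^5 + x^4 - (41/10)x^3 + (204/25)x^2 - (10229/1000)x + 58913/10000
check: U g = x^5 + (3/2)x^4 - (27/5)x^3 + (281/25)x^2 - (30687/2000)x + 216739/20000
so U g − 3/2·g = (5/2)x^5 + (3/4)x^3 - x^2 + 2 = f ✓

the image equals g(x) = -x^5 + x^4 - (41/10)x^3 + (204/25)x^2 - (10229/1000)x + 58913/10000


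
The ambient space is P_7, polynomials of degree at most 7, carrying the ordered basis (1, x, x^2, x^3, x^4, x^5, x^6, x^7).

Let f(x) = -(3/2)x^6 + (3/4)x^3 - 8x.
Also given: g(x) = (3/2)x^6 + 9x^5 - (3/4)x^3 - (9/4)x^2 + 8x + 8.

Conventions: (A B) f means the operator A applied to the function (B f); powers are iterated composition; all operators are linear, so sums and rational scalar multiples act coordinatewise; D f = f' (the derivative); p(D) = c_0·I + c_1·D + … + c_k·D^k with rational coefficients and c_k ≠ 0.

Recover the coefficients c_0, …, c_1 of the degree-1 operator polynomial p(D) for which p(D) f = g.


p(D) = -I − D, i.e. c_0 = -1, c_1 = -1

D^0 f = -(3/2)x^6 + (3/4)x^3 - 8x
D^1 f = -9x^5 + (9/4)x^2 - 8
matching coefficients of g against c_0 f + c_1 Df + … from the top degree down determines the c_i
solution: c_0 = -1, c_1 = -1


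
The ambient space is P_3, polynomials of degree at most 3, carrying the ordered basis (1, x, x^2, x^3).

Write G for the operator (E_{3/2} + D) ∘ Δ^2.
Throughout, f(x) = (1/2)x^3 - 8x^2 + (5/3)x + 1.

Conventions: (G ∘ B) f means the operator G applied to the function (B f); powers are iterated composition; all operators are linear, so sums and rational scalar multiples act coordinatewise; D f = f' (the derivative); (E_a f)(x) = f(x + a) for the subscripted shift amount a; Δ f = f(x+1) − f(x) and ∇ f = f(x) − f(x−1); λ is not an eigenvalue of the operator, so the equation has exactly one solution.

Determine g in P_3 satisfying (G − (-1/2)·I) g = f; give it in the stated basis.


the result is g(x) = x^3 - 16x^2 - (26/3)x + 24

write g with unknown coordinates in the stated basis and equate coefficients in (G − (-1/2)·I) g = f
solving from the highest basis element down gives g = x^3 - 16x^2 - (26/3)x + 24
check: G g = 6x - 11
so G g − (-1/2)·g = (1/2)x^3 - 8x^2 + (5/3)x + 1 = f ✓


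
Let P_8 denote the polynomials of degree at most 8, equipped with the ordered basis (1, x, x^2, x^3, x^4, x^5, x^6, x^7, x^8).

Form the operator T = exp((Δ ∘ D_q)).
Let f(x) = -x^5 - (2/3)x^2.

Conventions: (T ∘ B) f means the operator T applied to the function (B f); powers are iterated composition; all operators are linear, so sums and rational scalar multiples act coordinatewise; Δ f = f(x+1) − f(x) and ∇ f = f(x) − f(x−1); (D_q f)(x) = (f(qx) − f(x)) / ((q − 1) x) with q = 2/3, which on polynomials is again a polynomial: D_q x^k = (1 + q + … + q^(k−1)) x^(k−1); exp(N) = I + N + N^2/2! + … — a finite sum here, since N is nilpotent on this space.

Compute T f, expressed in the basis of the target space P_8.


order-1 term: -(844/81)x^3 - (422/27)x^2 - (844/81)x - 301/81
order-2 term: -(16036/729)x - 17513/729
the series for exp((Δ ∘ D_q)) f terminates at order 2
exp((Δ ∘ D_q)) f = -x^5 - (844/81)x^3 - (440/27)x^2 - (23632/729)x - 20222/729

g(x) = -x^5 - (844/81)x^3 - (440/27)x^2 - (23632/729)x - 20222/729


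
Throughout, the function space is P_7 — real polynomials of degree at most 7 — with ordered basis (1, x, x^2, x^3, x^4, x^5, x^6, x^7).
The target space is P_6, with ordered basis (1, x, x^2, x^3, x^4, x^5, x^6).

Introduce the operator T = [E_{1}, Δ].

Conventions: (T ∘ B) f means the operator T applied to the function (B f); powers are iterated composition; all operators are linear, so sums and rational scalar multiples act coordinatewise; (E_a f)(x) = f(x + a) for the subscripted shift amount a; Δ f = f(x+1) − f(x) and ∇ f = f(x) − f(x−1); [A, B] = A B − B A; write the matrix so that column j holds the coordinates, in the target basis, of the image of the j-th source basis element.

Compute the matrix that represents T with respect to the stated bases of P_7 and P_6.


image of 1: 0
image of x: 0
image of x^2: 0
image of x^3: 0
image of x^4: 0
image of x^5: 0
image of x^6: 0
image of x^7: 0
each image's coordinates form column j of the matrix

the matrix is [[0, 0, 0, 0, 0, 0, 0, 0]; [0, 0, 0, 0, 0, 0, 0, 0]; [0, 0, 0, 0, 0, 0, 0, 0]; [0, 0, 0, 0, 0, 0, 0, 0]; [0, 0, 0, 0, 0, 0, 0, 0]; [0, 0, 0, 0, 0, 0, 0, 0]; [0, 0, 0, 0, 0, 0, 0, 0]] (rows listed top to bottom)


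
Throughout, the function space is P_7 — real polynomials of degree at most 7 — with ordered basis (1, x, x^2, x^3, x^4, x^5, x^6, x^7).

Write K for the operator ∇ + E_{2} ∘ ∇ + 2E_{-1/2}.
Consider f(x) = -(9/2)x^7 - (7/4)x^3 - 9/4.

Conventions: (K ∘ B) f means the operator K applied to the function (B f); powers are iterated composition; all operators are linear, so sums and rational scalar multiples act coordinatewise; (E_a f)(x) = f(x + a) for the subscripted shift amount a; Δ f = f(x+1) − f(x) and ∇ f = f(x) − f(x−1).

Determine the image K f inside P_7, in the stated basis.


the image equals g(x) = -9x^7 - (63/2)x^6 - (945/4)x^5 - (9765/8)x^4 - (35651/16)x^3 - (96747/32)x^2 - (125895/64)x - 76031/128

∇ f = -(63/2)x^6 + (189/2)x^5 - (315/2)x^4 + (315/2)x^3 - (399/4)x^2 + (147/4)x - 25/4
∇ f = -(63/2)x^6 + (189/2)x^5 - (315/2)x^4 + (315/2)x^3 - (399/4)x^2 + (147/4)x - 25/4
E_{2} ∇ f = -(63/2)x^6 - (567/2)x^5 - (2205/2)x^4 - (4725/2)x^3 - (11739/4)x^2 - (8001/4)x - 2335/4
E_{-1/2} f = -(9/2)x^7 + (63/4)x^6 - (189/8)x^5 + (315/16)x^4 - (371/32)x^3 + (357/64)x^2 - (231/128)x - 511/256
(2E_{-1/2}) f = -9x^7 + (63/2)x^6 - (189/4)x^5 + (315/8)x^4 - (371/16)x^3 + (357/32)x^2 - (231/64)x - 511/128
(∇ + E_{2} ∘ ∇ + 2E_{-1/2}) f = -9x^7 - (63/2)x^6 - (945/4)x^5 - (9765/8)x^4 - (35651/16)x^3 - (96747/32)x^2 - (125895/64)x - 76031/128


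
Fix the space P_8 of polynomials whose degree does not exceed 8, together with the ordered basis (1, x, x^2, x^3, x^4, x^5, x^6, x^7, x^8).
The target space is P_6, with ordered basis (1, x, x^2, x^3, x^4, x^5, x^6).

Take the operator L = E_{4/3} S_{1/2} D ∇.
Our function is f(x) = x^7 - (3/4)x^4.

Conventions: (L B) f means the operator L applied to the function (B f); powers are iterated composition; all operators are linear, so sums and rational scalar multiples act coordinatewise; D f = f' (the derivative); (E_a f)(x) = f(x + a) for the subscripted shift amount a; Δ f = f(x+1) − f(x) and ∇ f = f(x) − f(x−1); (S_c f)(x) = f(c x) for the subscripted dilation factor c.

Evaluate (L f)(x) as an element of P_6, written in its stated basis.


the result is g(x) = (21/16)x^5 + (35/16)x^4 + (35/6)x^3 + (47/18)x^2 + (73/54)x - 32/81

∇ f = 7x^6 - 21x^5 + 35x^4 - 38x^3 + (51/2)x^2 - 10x + 7/4
D ∇ f = 42x^5 - 105x^4 + 140x^3 - 114x^2 + 51x - 10
S_{1/2} D ∇ f = (21/16)x^5 - (105/16)x^4 + (35/2)x^3 - (57/2)x^2 + (51/2)x - 10
E_{4/3} S_{1/2} D ∇ f = (21/16)x^5 + (35/16)x^4 + (35/6)x^3 + (47/18)x^2 + (73/54)x - 32/81


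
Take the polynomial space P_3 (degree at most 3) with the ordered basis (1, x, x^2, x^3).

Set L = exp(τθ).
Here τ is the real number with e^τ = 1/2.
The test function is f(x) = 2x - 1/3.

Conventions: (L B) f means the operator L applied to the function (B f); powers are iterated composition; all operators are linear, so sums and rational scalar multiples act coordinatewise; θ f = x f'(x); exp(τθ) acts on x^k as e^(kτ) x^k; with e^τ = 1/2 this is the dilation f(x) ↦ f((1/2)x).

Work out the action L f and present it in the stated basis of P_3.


the result is g(x) = x - 1/3

exp(τθ) x^k = e^(kτ) x^k; with e^τ = 1/2 this sends x^k to (1/2)^k x^k
x ↦ 1/2 x
applying this coordinatewise to f: exp(τθ) f = x - 1/3


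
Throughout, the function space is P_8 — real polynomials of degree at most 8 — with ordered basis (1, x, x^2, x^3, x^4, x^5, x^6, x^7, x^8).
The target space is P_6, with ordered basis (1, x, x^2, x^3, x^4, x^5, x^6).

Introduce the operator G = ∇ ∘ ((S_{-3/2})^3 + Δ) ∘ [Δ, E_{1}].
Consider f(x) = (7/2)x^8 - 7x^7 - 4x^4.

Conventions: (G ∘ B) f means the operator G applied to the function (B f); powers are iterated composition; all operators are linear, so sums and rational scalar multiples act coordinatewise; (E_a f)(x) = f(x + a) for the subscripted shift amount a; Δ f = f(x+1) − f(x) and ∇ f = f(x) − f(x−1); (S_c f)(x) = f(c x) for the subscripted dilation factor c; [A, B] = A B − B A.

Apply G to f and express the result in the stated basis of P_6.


the result is g(x) = 0

E_{1} f = (7/2)x^8 + 21x^7 + 49x^6 + 49x^5 - 4x^4 - 65x^3 - 73x^2 - 37x - 15/2
Δ E_{1} f = 28x^7 + 245x^6 + 931x^5 + 1960x^4 + 2385x^3 + 1545x^2 + 357x - 113/2
Δ f = 28x^7 + 49x^6 + 49x^5 - 65x^3 - 73x^2 - 37x - 15/2
E_{1} Δ f = 28x^7 + 245x^6 + 931x^5 + 1960x^4 + 2385x^3 + 1545x^2 + 357x - 113/2
[Δ, E_{1}] f = 0
S_{-3/2} [Δ, E_{1}] f = 0
S_{-3/2} S_{-3/2} [Δ, E_{1}] f = 0
S_{-3/2} S_{-3/2} S_{-3/2} [Δ, E_{1}] f = 0
Δ [Δ, E_{1}] f = 0
((S_{-3/2})^3 + Δ) [Δ, E_{1}] f = 0
∇ ((S_{-3/2})^3 + Δ) [Δ, E_{1}] f = 0


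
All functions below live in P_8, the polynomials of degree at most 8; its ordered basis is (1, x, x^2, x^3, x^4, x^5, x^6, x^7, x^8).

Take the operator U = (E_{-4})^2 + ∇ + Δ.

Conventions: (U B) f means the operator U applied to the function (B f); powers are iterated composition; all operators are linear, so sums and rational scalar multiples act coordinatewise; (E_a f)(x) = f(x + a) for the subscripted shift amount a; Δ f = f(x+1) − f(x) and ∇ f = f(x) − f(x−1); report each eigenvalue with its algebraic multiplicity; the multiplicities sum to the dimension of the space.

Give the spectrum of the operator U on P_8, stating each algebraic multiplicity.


image of 1: 1
image of x: x - 6
image of x^2: x^2 - 12x + 64
image of x^3: x^3 - 18x^2 + 192x - 510
image of x^4: x^4 - 24x^3 + 384x^2 - 2040x + 4096
image of x^5: x^5 - 30x^4 + 640x^3 - 5100x^2 + 20480x - 32766
image of x^6: x^6 - 36x^5 + 960x^4 - 10200x^3 + 61440x^2 - 196596x + 262144
image of x^7: x^7 - 42x^6 + 1344x^5 - 17850x^4 + 143360x^3 - 688086x^2 + 1835008x - 2097150
image of x^8: x^8 - 48x^7 + 1792x^6 - 28560x^5 + 286720x^4 - 1834896x^3 + 7340032x^2 - 16777200x + 16777216
the matrix is upper triangular; its diagonal is (1, 1, 1, 1, 1, 1, 1, 1, 1)
for a triangular matrix the eigenvalues are the diagonal entries, with algebraic multiplicity their repetition count

λ = 1 (multiplicity 9)


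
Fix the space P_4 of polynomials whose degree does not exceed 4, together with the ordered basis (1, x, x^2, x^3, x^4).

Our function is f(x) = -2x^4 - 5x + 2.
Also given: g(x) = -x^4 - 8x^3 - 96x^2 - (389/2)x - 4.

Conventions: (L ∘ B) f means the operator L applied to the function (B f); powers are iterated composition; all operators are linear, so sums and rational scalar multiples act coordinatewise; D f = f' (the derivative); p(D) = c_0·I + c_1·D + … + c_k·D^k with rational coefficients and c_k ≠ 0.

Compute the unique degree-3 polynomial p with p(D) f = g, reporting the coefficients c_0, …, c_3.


D^0 f = -2x^4 - 5x + 2
D^1 f = -8x^3 - 5
D^2 f = -24x^2
D^3 f = -48x
matching coefficients of g against c_0 f + c_1 Df + … from the top degree down determines the c_i
solution: c_0 = 1/2, c_1 = 1, c_2 = 4, c_3 = 4

p(D) = (1/2)·I + D + 4·D^2 + 4·D^3, i.e. c_0 = 1/2, c_1 = 1, c_2 = 4, c_3 = 4


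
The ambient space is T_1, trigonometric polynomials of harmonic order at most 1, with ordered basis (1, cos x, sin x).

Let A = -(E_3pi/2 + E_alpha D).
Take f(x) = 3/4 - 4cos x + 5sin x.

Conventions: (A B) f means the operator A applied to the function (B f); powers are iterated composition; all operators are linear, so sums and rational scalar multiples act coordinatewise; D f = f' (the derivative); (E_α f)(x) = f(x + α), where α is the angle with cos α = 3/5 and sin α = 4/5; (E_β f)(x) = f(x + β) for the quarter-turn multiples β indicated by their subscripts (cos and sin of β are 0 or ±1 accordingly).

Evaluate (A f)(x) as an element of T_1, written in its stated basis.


g(x) = -3/4 - (6/5)cos x + (28/5)sin x

E_3pi/2 f = 3/4 - 5cos x - 4sin x
D f = 5cos x + 4sin x
E_alpha D f = (31/5)cos x - (8/5)sin x
(E_3pi/2 + E_alpha D) f = 3/4 + (6/5)cos x - (28/5)sin x
(-(E_3pi/2 + E_alpha D)) f = -3/4 - (6/5)cos x + (28/5)sin x


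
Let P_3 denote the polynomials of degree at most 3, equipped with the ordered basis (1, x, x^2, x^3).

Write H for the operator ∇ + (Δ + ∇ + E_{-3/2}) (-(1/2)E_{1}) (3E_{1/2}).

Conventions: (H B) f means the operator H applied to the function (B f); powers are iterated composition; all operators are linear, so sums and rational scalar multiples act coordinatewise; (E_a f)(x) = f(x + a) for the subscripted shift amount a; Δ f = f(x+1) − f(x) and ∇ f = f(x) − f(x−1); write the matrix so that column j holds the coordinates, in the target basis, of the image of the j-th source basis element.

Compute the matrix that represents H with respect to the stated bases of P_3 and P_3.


image of 1: -3/2
image of x: -(3/2)x - 2
image of x^2: -(3/2)x^2 - 4x - 10
image of x^3: -(3/2)x^3 - 6x^2 - 30x - 89/4
each image's coordinates form column j of the matrix

the matrix is [[-3/2, -2, -10, -89/4]; [0, -3/2, -4, -30]; [0, 0, -3/2, -6]; [0, 0, 0, -3/2]] (rows listed top to bottom)


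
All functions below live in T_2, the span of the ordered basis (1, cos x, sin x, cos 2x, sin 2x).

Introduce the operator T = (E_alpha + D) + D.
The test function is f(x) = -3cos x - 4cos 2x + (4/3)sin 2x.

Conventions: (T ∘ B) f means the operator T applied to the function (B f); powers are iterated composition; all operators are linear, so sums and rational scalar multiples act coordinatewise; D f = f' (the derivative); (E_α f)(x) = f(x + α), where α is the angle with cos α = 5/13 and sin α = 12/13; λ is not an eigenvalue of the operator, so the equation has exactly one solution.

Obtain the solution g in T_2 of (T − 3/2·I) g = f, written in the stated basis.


g(x) = (174/509)cos x - (456/509)sin x + (5144/54843)cos 2x - (44168/54843)sin 2x

write g with unknown coordinates in the stated basis and equate coefficients in (T − 3/2·I) g = f
solving from the highest basis element down gives g = (174/509)cos x - (456/509)sin x + (5144/54843)cos 2x - (44168/54843)sin 2x
check: T g = -(1266/509)cos x - (684/509)sin x - (70552/18281)cos 2x + (6872/54843)sin 2x
so T g − 3/2·g = -3cos x - 4cos 2x + (4/3)sin 2x = f ✓


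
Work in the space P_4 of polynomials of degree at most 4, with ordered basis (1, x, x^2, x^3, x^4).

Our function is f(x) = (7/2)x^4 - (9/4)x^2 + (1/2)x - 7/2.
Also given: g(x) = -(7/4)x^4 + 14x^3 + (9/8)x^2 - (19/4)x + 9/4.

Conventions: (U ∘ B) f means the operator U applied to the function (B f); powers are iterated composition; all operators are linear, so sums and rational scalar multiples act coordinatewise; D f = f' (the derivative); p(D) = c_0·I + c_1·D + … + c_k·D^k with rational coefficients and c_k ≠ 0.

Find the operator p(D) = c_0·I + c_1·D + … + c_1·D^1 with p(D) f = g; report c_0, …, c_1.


c_0 = -1/2, c_1 = 1

D^0 f = (7/2)x^4 - (9/4)x^2 + (1/2)x - 7/2
D^1 f = 14x^3 - (9/2)x + 1/2
matching coefficients of g against c_0 f + c_1 Df + … from the top degree down determines the c_i
solution: c_0 = -1/2, c_1 = 1


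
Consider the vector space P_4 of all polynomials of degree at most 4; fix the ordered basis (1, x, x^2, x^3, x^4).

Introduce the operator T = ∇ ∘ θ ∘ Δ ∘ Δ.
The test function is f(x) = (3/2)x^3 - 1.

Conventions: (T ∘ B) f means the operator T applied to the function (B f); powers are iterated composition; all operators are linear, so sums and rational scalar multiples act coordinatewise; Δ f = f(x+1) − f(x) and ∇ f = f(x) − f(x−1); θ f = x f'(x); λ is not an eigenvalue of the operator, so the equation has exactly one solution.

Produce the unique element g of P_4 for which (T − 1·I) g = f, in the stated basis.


write g with unknown coordinates in the stated basis and equate coefficients in (T − 1·I) g = f
solving from the highest basis element down gives g = -(3/2)x^3 - 8
check: T g = -9
so T g − 1·g = (3/2)x^3 - 1 = f ✓

the result is g(x) = -(3/2)x^3 - 8


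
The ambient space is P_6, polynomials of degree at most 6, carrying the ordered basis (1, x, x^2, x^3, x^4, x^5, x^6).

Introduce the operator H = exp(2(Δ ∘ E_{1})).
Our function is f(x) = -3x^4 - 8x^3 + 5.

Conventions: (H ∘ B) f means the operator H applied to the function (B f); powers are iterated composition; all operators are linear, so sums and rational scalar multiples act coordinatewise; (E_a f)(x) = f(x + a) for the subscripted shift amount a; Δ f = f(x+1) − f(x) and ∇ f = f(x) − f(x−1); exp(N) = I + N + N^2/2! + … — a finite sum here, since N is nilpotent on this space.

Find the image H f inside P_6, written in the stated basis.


the image equals g(x) = -3x^4 - 32x^3 - 228x^2 - 936x - 1689

order-1 term: -24x^3 - 156x^2 - 312x - 202
order-2 term: -72x^2 - 528x - 948
order-3 term: -96x - 496
order-4 term: -48
the series for exp(2(Δ ∘ E_{1})) f terminates at order 4
exp(2(Δ ∘ E_{1})) f = -3x^4 - 32x^3 - 228x^2 - 936x - 1689


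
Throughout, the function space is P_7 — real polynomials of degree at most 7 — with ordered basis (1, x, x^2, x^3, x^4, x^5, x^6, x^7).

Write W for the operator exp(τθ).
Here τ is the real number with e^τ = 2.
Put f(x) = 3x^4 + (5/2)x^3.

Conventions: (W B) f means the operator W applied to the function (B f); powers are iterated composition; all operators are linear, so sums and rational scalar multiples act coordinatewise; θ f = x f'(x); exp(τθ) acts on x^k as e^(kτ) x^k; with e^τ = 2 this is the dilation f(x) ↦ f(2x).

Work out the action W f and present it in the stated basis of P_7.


exp(τθ) x^k = e^(kτ) x^k; with e^τ = 2 this sends x^k to 2^k x^k
x^3 ↦ 8 x^3
x^4 ↦ 16 x^4
applying this coordinatewise to f: exp(τθ) f = 48x^4 + 20x^3

g(x) = 48x^4 + 20x^3


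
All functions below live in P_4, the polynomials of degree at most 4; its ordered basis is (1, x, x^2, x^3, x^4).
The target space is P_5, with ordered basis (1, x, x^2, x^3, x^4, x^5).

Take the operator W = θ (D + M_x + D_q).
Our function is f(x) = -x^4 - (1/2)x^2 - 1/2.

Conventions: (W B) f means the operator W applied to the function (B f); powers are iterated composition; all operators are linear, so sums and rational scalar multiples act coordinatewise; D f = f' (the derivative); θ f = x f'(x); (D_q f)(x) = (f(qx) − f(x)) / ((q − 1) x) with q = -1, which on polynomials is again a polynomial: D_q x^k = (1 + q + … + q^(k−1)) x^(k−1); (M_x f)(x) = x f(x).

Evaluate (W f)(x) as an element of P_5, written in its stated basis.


D f = -4x^3 - x
M_x f = -x^5 - (1/2)x^3 - (1/2)x
D_q f = 0
(D + M_x + D_q) f = -x^5 - (9/2)x^3 - (3/2)x
θ (D + M_x + D_q) f = -5x^5 - (27/2)x^3 - (3/2)x

the result is g(x) = -5x^5 - (27/2)x^3 - (3/2)x


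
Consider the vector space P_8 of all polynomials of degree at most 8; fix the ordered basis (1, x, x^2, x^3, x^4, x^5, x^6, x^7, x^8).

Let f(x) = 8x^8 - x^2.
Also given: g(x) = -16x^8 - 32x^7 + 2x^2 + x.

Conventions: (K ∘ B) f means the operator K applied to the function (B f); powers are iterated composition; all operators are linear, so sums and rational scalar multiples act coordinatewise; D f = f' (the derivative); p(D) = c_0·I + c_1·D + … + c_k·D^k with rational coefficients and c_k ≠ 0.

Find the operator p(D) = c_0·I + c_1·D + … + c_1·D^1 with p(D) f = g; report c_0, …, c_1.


p(D) = -2·I − (1/2)·D, i.e. c_0 = -2, c_1 = -1/2

D^0 f = 8x^8 - x^2
D^1 f = 64x^7 - 2x
matching coefficients of g against c_0 f + c_1 Df + … from the top degree down determines the c_i
solution: c_0 = -2, c_1 = -1/2


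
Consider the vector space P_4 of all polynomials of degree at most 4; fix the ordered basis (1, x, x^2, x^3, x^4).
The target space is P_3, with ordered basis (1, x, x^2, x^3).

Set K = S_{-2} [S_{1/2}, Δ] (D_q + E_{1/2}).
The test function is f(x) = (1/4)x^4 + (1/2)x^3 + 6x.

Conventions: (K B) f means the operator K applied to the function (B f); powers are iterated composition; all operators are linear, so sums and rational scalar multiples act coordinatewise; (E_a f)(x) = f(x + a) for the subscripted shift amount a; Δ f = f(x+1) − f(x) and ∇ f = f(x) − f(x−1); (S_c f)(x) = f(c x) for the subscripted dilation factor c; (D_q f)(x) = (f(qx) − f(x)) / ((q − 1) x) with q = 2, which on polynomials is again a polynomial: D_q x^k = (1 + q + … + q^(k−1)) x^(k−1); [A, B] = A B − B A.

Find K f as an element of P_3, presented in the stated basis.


the image equals g(x) = -(1/2)x^3 + (33/4)x^2 - (259/16)x + 711/64

D_q f = (15/4)x^3 + (7/2)x^2 + 6
E_{1/2} f = (1/4)x^4 + x^3 + (9/8)x^2 + (13/2)x + 197/64
(D_q + E_{1/2}) f = (1/4)x^4 + (19/4)x^3 + (37/8)x^2 + (13/2)x + 581/64
Δ (D_q + E_{1/2}) f = x^3 + (63/4)x^2 + (49/2)x + 129/8
S_{1/2} Δ (D_q + E_{1/2}) f = (1/8)x^3 + (63/16)x^2 + (49/4)x + 129/8
S_{1/2} (D_q + E_{1/2}) f = (1/64)x^4 + (19/32)x^3 + (37/32)x^2 + (13/4)x + 581/64
Δ S_{1/2} (D_q + E_{1/2}) f = (1/16)x^3 + (15/8)x^2 + (133/32)x + 321/64
[S_{1/2}, Δ] (D_q + E_{1/2}) f = (1/16)x^3 + (33/16)x^2 + (259/32)x + 711/64
S_{-2} [S_{1/2}, Δ] (D_q + E_{1/2}) f = -(1/2)x^3 + (33/4)x^2 - (259/16)x + 711/64


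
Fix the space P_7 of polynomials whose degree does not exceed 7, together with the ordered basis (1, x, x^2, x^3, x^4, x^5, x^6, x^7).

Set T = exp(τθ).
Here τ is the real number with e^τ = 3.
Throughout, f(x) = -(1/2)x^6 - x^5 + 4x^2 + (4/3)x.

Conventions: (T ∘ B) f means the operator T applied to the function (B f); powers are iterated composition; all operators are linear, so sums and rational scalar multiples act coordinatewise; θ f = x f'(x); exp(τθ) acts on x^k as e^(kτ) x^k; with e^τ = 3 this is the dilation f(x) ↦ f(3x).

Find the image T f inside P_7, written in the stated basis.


exp(τθ) x^k = e^(kτ) x^k; with e^τ = 3 this sends x^k to 3^k x^k
x ↦ 3 x
x^2 ↦ 9 x^2
x^5 ↦ 243 x^5
x^6 ↦ 729 x^6
applying this coordinatewise to f: exp(τθ) f = -(729/2)x^6 - 243x^5 + 36x^2 + 4x

the image equals g(x) = -(729/2)x^6 - 243x^5 + 36x^2 + 4x


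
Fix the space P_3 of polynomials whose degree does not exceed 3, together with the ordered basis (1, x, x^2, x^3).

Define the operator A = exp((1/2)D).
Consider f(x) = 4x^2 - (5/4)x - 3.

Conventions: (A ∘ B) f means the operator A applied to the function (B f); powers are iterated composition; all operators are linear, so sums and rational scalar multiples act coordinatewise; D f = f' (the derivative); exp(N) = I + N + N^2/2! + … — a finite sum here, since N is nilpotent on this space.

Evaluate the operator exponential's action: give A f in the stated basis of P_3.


the image equals g(x) = 4x^2 + (11/4)x - 21/8

order-1 term: 4x - 5/8
order-2 term: 1
the series for exp((1/2)D) f terminates at order 2
exp((1/2)D) f = 4x^2 + (11/4)x - 21/8


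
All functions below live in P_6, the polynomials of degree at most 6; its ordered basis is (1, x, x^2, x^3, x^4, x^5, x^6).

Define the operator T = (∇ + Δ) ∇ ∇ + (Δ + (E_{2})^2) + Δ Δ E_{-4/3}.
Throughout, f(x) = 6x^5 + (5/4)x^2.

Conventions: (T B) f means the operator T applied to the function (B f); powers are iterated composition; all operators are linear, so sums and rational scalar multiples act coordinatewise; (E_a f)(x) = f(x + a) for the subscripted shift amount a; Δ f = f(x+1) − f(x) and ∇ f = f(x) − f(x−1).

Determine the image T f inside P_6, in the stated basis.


g(x) = 6x^5 + 150x^4 + 1140x^3 + (18005/4)x^2 + (12765/2)x + 260255/36

∇ f = 30x^4 - 60x^3 + 60x^2 - (55/2)x + 19/4
∇ ∇ f = 120x^3 - 360x^2 + 420x - 355/2
∇ (∇ ∇) f = 360x^2 - 1080x + 900
Δ (∇ ∇) f = 360x^2 - 360x + 180
(∇ + Δ) (∇ ∇) f = 720x^2 - 1440x + 1080
Δ f = 30x^4 + 60x^3 + 60x^2 + (65/2)x + 29/4
E_{2} f = 6x^5 + 60x^4 + 240x^3 + (1925/4)x^2 + 485x + 197
E_{2} E_{2} f = 6x^5 + 120x^4 + 960x^3 + (15365/4)x^2 + 7690x + 6164
(Δ + (E_{2})^2) f = 6x^5 + 150x^4 + 1020x^3 + (15605/4)x^2 + (15445/2)x + 24685/4
E_{-4/3} f = 6x^5 - 40x^4 + (320/3)x^3 - (5075/36)x^2 + (2470/27)x - 1868/81
Δ E_{-4/3} f = 30x^4 - 100x^3 + 140x^2 - (1655/18)x + 2503/108
Δ Δ E_{-4/3} f = 120x^3 - 120x^2 + 100x - 395/18
((∇ + Δ) ∇ ∇ + (Δ + (E_{2})^2) + Δ Δ E_{-4/3}) f = 6x^5 + 150x^4 + 1140x^3 + (18005/4)x^2 + (12765/2)x + 260255/36


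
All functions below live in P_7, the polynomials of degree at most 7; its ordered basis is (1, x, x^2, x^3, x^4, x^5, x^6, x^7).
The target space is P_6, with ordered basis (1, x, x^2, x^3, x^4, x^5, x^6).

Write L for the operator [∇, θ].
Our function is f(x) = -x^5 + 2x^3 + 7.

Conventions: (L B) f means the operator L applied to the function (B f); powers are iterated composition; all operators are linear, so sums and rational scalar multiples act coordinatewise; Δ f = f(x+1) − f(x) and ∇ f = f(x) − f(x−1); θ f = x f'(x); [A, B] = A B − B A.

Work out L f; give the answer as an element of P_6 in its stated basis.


the result is g(x) = -5x^4 + 20x^3 - 24x^2 + 8x + 1

θ f = -5x^5 + 6x^3
∇ θ f = -25x^4 + 50x^3 - 32x^2 + 7x + 1
∇ f = -5x^4 + 10x^3 - 4x^2 - x + 1
θ ∇ f = -20x^4 + 30x^3 - 8x^2 - x
[∇, θ] f = -5x^4 + 20x^3 - 24x^2 + 8x + 1


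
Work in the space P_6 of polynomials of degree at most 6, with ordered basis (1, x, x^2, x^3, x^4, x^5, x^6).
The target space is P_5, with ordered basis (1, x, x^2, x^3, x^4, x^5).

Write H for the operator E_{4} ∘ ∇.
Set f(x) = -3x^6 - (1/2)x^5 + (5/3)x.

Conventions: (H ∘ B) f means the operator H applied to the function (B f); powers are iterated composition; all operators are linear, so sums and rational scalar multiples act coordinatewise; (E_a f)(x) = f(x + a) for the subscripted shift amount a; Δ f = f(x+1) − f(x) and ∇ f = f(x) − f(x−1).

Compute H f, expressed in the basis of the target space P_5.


g(x) = -18x^5 - (635/2)x^4 - 2255x^3 - 8060x^2 - (28991/2)x - 62939/6

∇ f = -18x^5 + (85/2)x^4 - 55x^3 + 40x^2 - (31/2)x + 25/6
E_{4} ∇ f = -18x^5 - (635/2)x^4 - 2255x^3 - 8060x^2 - (28991/2)x - 62939/6


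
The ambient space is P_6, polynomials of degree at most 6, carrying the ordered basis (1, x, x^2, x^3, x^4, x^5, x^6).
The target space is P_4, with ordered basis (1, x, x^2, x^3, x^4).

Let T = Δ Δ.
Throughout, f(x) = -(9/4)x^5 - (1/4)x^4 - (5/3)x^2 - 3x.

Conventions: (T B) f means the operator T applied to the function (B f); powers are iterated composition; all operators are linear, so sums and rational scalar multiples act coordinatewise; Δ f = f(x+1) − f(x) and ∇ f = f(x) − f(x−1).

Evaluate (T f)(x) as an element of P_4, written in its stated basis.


the image equals g(x) = -45x^3 - 138x^2 - (327/2)x - 223/3

Δ f = -(45/4)x^4 - (47/2)x^3 - 24x^2 - (187/12)x - 43/6
Δ Δ f = -45x^3 - 138x^2 - (327/2)x - 223/3


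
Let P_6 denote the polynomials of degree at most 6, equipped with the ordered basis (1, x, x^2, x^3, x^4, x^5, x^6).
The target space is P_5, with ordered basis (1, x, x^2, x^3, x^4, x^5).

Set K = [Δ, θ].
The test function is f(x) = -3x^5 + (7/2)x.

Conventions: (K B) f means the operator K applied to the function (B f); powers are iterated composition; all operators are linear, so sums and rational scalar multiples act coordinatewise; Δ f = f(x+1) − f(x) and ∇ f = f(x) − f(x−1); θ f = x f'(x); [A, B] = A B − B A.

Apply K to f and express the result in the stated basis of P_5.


θ f = -15x^5 + (7/2)x
Δ θ f = -75x^4 - 150x^3 - 150x^2 - 75x - 23/2
Δ f = -15x^4 - 30x^3 - 30x^2 - 15x + 1/2
θ Δ f = -60x^4 - 90x^3 - 60x^2 - 15x
[Δ, θ] f = -15x^4 - 60x^3 - 90x^2 - 60x - 23/2

g(x) = -15x^4 - 60x^3 - 90x^2 - 60x - 23/2


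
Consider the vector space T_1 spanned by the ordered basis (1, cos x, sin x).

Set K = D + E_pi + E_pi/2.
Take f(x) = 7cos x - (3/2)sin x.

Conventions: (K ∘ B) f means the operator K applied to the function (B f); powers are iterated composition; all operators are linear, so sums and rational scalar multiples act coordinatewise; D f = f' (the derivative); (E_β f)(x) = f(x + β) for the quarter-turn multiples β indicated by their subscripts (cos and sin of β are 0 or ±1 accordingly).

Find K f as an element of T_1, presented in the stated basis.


g(x) = -10cos x - (25/2)sin x

D f = -(3/2)cos x - 7sin x
E_pi f = -7cos x + (3/2)sin x
E_pi/2 f = -(3/2)cos x - 7sin x
(D + E_pi + E_pi/2) f = -10cos x - (25/2)sin x


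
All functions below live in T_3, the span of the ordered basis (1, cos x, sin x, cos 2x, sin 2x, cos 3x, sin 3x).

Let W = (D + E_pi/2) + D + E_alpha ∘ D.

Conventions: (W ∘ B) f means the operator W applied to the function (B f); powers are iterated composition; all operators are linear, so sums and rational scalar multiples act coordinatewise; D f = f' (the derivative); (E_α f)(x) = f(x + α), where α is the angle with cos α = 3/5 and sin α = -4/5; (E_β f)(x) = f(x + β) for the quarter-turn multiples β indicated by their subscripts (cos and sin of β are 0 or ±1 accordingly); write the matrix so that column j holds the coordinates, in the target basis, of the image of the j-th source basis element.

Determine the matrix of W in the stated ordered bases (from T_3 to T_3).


image of 1: 1
image of cos x: (4/5)cos x - (18/5)sin x
image of sin x: (18/5)cos x + (4/5)sin x
image of cos 2x: (23/25)cos 2x - (86/25)sin 2x
image of sin 2x: (86/25)cos 2x + (23/25)sin 2x
image of cos 3x: (132/125)cos 3x - (274/125)sin 3x
image of sin 3x: (274/125)cos 3x + (132/125)sin 3x
each image's coordinates form column j of the matrix

the matrix is [[1, 0, 0, 0, 0, 0, 0]; [0, 4/5, 18/5, 0, 0, 0, 0]; [0, -18/5, 4/5, 0, 0, 0, 0]; [0, 0, 0, 23/25, 86/25, 0, 0]; [0, 0, 0, -86/25, 23/25, 0, 0]; [0, 0, 0, 0, 0, 132/125, 274/125]; [0, 0, 0, 0, 0, -274/125, 132/125]] (rows listed top to bottom)
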